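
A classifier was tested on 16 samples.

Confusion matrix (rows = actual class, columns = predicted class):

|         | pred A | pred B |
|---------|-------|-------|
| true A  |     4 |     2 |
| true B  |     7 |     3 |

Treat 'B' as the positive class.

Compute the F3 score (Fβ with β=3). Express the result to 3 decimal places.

0.316

Fβ = (1+β²)·TP / ((1+β²)·TP + β²·FN + FP), with β²=9
= 10·3 / (10·3 + 9·7 + 2) = 0.316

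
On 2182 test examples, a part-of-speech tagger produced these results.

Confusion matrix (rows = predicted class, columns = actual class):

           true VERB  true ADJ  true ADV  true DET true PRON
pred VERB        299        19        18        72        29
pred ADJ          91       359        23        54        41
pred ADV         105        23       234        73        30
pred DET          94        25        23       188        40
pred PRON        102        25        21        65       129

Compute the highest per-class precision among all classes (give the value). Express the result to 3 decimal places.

Per-class precision (TP/(TP+FP)):
  VERB: TP=299, FP=19+18+72+29=138 → 299/437 = 0.6842
  ADJ: TP=359, FP=91+23+54+41=209 → 359/568 = 0.6320
  ADV: TP=234, FP=105+23+73+30=231 → 234/465 = 0.5032
  DET: TP=188, FP=94+25+23+40=182 → 188/370 = 0.5081
  PRON: TP=129, FP=102+25+21+65=213 → 129/342 = 0.3772
Highest is class 'VERB' with precision = 0.684.

0.684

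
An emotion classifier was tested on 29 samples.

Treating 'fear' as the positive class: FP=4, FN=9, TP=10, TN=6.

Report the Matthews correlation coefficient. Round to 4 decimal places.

0.1202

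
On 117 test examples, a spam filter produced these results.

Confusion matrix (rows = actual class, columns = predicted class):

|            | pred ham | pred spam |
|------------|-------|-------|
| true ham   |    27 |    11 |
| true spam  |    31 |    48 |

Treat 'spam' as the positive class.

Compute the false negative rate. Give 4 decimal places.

0.3924

FNR = FN/(FN+TP) = 31/(31+48) = 0.3924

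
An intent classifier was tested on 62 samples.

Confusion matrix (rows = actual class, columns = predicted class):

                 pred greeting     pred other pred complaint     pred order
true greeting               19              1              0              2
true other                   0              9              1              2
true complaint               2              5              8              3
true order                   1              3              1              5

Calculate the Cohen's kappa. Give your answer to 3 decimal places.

0.542

Observed agreement pₒ = trace/N = 41/62 = 0.6613
Expected agreement pₑ = Σ (rowᵢ·colᵢ)/N² = (22·22 + 12·18 + 18·10 + 10·12)/62² = 0.2601
κ = (pₒ − pₑ)/(1 − pₑ) = (0.6613 − 0.2601)/(1 − 0.2601) = 0.542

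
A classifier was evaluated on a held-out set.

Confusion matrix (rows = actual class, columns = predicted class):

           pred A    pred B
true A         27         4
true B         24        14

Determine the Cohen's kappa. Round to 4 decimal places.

Observed agreement pₒ = trace/N = 41/69 = 0.59420
Expected agreement pₑ = Σ (rowᵢ·colᵢ)/N² = (31·51 + 38·18)/69² = 0.47574
κ = (pₒ − pₑ)/(1 − pₑ) = (0.59420 − 0.47574)/(1 − 0.47574) = 0.2260

0.2260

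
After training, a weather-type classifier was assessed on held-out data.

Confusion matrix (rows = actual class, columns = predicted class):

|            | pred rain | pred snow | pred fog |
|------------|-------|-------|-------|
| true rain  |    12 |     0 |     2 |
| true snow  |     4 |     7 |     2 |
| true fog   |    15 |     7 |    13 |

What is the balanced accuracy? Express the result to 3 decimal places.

0.589

Balanced accuracy = mean of per-class recall.
  rain: recall = 12/14 = 0.8571
  snow: recall = 7/13 = 0.5385
  fog: recall = 13/35 = 0.3714
Mean = (0.8571 + 0.5385 + 0.3714) / 3 = 0.589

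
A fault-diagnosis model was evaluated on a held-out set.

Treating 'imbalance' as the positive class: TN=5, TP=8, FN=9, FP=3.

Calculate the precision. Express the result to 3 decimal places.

0.727

Precision = TP/(TP+FP) = 8/(8+3) = 8/11 = 0.727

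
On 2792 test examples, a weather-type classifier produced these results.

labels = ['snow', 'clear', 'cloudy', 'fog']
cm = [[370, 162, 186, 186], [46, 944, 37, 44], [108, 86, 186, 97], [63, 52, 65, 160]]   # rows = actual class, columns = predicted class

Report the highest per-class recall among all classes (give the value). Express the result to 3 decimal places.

0.881

Per-class recall (TP/(TP+FN)):
  snow: TP=370, FN=162+186+186=534 → 370/904 = 0.4093
  clear: TP=944, FN=46+37+44=127 → 944/1071 = 0.8814
  cloudy: TP=186, FN=108+86+97=291 → 186/477 = 0.3899
  fog: TP=160, FN=63+52+65=180 → 160/340 = 0.4706
Highest is class 'clear' with recall = 0.881.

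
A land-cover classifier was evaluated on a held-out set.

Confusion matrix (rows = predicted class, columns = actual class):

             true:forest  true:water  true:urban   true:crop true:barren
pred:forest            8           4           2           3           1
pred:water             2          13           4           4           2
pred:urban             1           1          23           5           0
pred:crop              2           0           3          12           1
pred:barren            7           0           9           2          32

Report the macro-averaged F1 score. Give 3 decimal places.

Per-class F1 score (2·TP/(2·TP+FP+FN)):
  forest: TP=8, FP=4+2+3+1=10, FN=2+1+2+7=12 → 16/38 = 0.4211
  water: TP=13, FP=2+4+4+2=12, FN=4+1+0+0=5 → 26/43 = 0.6047
  urban: TP=23, FP=1+1+5+0=7, FN=2+4+3+9=18 → 46/71 = 0.6479
  crop: TP=12, FP=2+0+3+1=6, FN=3+4+5+2=14 → 24/44 = 0.5455
  barren: TP=32, FP=7+0+9+2=18, FN=1+2+0+1=4 → 64/86 = 0.7442
Macro-F1 score = mean = (0.4211 + 0.6047 + 0.6479 + 0.5455 + 0.7442) / 5 = 0.593

0.593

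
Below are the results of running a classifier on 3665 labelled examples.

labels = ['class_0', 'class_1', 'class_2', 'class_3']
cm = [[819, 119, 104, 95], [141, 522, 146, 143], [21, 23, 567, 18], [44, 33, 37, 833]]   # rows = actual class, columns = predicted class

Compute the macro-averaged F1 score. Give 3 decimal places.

0.743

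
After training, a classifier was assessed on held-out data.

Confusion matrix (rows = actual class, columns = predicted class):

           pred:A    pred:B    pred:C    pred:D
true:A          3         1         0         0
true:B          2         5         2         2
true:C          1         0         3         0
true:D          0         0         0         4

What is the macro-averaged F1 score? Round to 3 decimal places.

Per-class F1 score (2·TP/(2·TP+FP+FN)):
  A: TP=3, FP=2+1+0=3, FN=1+0+0=1 → 6/10 = 0.6000
  B: TP=5, FP=1+0+0=1, FN=2+2+2=6 → 10/17 = 0.5882
  C: TP=3, FP=0+2+0=2, FN=1+0+0=1 → 6/9 = 0.6667
  D: TP=4, FP=0+2+0=2, FN=0+0+0=0 → 8/10 = 0.8000
Macro-F1 score = mean = (0.6000 + 0.5882 + 0.6667 + 0.8000) / 4 = 0.664

0.664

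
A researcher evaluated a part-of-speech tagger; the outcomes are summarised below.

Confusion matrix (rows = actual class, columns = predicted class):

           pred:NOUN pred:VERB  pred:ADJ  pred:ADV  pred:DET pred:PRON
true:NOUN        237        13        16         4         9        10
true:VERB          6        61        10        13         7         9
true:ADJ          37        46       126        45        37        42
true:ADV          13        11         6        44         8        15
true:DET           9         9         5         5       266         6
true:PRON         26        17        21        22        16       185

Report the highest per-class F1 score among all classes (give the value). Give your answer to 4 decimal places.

Per-class F1 score (2·TP/(2·TP+FP+FN)):
  NOUN: TP=237, FP=6+37+13+9+26=91, FN=13+16+4+9+10=52 → 474/617 = 0.76823
  VERB: TP=61, FP=13+46+11+9+17=96, FN=6+10+13+7+9=45 → 122/263 = 0.46388
  ADJ: TP=126, FP=16+10+6+5+21=58, FN=37+46+45+37+42=207 → 252/517 = 0.48743
  ADV: TP=44, FP=4+13+45+5+22=89, FN=13+11+6+8+15=53 → 88/230 = 0.38261
  DET: TP=266, FP=9+7+37+8+16=77, FN=9+9+5+5+6=34 → 532/643 = 0.82737
  PRON: TP=185, FP=10+9+42+15+6=82, FN=26+17+21+22+16=102 → 370/554 = 0.66787
Highest is class 'DET' with F1 score = 0.8274.

0.8274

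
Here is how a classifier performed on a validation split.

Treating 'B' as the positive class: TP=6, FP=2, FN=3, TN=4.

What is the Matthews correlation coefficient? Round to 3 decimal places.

MCC = (TP·TN − FP·FN) / √((TP+FP)(TP+FN)(TN+FP)(TN+FN))
Numerator = 6·4 − 2·3 = 18
Denominator = √(8·9·6·7) = √3024 = 54.9909
MCC = 18 / 54.9909 = 0.327

0.327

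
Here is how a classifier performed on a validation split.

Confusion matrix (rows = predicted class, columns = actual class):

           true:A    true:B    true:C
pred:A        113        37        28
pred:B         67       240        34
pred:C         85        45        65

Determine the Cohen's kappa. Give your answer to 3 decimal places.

0.356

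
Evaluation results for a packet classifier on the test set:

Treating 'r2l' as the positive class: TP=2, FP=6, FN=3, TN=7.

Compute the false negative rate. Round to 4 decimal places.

FNR = FN/(FN+TP) = 3/(3+2) = 0.6000

0.6000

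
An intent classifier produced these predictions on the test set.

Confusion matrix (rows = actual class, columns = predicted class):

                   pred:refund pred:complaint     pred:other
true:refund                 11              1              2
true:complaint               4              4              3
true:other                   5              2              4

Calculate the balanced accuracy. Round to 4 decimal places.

Balanced accuracy = mean of per-class recall.
  refund: recall = 11/14 = 0.78571
  complaint: recall = 4/11 = 0.36364
  other: recall = 4/11 = 0.36364
Mean = (0.78571 + 0.36364 + 0.36364) / 3 = 0.5043

0.5043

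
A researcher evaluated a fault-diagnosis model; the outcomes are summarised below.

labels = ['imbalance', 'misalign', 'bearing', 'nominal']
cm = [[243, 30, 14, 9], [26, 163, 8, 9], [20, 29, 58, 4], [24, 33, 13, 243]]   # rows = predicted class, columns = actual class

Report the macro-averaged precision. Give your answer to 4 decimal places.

0.7278

Per-class precision (TP/(TP+FP)):
  imbalance: TP=243, FP=30+14+9=53 → 243/296 = 0.82095
  misalign: TP=163, FP=26+8+9=43 → 163/206 = 0.79126
  bearing: TP=58, FP=20+29+4=53 → 58/111 = 0.52252
  nominal: TP=243, FP=24+33+13=70 → 243/313 = 0.77636
Macro-precision = mean = (0.82095 + 0.79126 + 0.52252 + 0.77636) / 4 = 0.7278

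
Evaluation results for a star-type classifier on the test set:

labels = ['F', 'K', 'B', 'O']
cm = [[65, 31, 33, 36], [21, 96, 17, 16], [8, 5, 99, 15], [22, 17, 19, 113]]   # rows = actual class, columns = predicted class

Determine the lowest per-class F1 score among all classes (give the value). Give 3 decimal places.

0.463

Per-class F1 score (2·TP/(2·TP+FP+FN)):
  F: TP=65, FP=21+8+22=51, FN=31+33+36=100 → 130/281 = 0.4626
  K: TP=96, FP=31+5+17=53, FN=21+17+16=54 → 192/299 = 0.6421
  B: TP=99, FP=33+17+19=69, FN=8+5+15=28 → 198/295 = 0.6712
  O: TP=113, FP=36+16+15=67, FN=22+17+19=58 → 226/351 = 0.6439
Lowest is class 'F' with F1 score = 0.463.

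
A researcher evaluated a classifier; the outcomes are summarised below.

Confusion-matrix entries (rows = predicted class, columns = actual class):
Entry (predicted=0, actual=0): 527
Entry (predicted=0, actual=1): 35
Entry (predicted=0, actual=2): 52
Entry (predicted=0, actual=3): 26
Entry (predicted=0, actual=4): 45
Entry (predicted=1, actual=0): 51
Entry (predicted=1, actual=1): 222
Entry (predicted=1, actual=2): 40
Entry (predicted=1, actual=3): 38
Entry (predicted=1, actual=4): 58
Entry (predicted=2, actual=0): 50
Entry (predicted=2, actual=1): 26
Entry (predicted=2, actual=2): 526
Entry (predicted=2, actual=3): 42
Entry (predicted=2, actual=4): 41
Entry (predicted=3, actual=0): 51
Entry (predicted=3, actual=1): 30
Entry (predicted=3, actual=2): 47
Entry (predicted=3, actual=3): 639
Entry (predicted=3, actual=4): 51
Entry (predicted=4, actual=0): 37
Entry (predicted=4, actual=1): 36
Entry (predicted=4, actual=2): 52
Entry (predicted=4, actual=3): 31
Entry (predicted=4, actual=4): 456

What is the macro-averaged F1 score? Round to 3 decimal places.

Per-class F1 score (2·TP/(2·TP+FP+FN)):
  0: TP=527, FP=35+52+26+45=158, FN=51+50+51+37=189 → 1054/1401 = 0.7523
  1: TP=222, FP=51+40+38+58=187, FN=35+26+30+36=127 → 444/758 = 0.5858
  2: TP=526, FP=50+26+42+41=159, FN=52+40+47+52=191 → 1052/1402 = 0.7504
  3: TP=639, FP=51+30+47+51=179, FN=26+38+42+31=137 → 1278/1594 = 0.8018
  4: TP=456, FP=37+36+52+31=156, FN=45+58+41+51=195 → 912/1263 = 0.7221
Macro-F1 score = mean = (0.7523 + 0.5858 + 0.7504 + 0.8018 + 0.7221) / 5 = 0.722

0.722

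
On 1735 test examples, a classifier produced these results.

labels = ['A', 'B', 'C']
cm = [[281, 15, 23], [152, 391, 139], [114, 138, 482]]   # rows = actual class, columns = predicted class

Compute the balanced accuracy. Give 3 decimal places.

0.704

Balanced accuracy = mean of per-class recall.
  A: recall = 281/319 = 0.8809
  B: recall = 391/682 = 0.5733
  C: recall = 482/734 = 0.6567
Mean = (0.8809 + 0.5733 + 0.6567) / 3 = 0.704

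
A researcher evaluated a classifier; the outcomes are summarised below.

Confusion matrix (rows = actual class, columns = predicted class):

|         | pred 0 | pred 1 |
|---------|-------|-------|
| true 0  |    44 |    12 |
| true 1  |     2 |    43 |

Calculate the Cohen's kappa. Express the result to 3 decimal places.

0.725

Observed agreement pₒ = trace/N = 87/101 = 0.8614
Expected agreement pₑ = Σ (rowᵢ·colᵢ)/N² = (56·46 + 45·55)/101² = 0.4951
κ = (pₒ − pₑ)/(1 − pₑ) = (0.8614 − 0.4951)/(1 − 0.4951) = 0.725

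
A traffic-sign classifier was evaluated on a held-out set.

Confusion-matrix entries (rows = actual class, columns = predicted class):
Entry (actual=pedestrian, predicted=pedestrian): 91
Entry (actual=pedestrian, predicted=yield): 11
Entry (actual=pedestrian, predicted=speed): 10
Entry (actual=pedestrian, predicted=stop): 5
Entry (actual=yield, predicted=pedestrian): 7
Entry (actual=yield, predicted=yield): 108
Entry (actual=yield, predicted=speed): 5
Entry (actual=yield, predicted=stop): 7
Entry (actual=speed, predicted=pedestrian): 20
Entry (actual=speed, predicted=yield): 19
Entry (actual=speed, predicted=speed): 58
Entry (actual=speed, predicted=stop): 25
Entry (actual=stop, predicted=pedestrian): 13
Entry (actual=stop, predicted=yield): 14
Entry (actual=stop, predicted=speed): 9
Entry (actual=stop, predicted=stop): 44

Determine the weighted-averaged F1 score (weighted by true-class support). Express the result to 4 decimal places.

Per-class F1 score (2·TP/(2·TP+FP+FN)):
  pedestrian: TP=91, FP=7+20+13=40, FN=11+10+5=26 → 182/248 = 0.73387
  yield: TP=108, FP=11+19+14=44, FN=7+5+7=19 → 216/279 = 0.77419
  speed: TP=58, FP=10+5+9=24, FN=20+19+25=64 → 116/204 = 0.56863
  stop: TP=44, FP=5+7+25=37, FN=13+14+9=36 → 88/161 = 0.54658
Weighted-F1 score = Σ (supportᵢ/N)·F1 scoreᵢ with N=446: (117/446)·0.73387 + (127/446)·0.77419 + (122/446)·0.56863 + (80/446)·0.54658 = 0.6666

0.6666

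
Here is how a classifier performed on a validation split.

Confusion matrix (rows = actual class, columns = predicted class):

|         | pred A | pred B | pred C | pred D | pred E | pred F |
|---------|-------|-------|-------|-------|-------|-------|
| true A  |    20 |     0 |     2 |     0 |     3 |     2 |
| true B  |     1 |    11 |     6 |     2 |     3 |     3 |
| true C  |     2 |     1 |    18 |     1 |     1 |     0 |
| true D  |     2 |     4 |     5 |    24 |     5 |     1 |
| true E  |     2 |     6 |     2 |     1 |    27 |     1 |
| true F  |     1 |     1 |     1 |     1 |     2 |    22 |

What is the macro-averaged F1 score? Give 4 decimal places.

0.6567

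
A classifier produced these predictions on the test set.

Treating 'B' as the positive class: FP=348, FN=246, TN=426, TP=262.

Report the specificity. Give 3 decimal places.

0.550

Specificity = TN/(TN+FP) = 426/(426+348) = 0.550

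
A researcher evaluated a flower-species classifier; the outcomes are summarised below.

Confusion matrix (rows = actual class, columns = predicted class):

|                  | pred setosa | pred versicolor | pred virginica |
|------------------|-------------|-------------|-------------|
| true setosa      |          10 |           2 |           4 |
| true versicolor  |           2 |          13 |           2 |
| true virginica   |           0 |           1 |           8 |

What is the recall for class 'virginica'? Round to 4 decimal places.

0.8889

One-vs-rest for 'virginica': TP = diagonal; FP = other classes predicted 'virginica'; FN = 'virginica' predicted as other.
recall = TP/(TP+FN).
virginica: TP=8, FN=0+1=1 → 8/9 = 0.88889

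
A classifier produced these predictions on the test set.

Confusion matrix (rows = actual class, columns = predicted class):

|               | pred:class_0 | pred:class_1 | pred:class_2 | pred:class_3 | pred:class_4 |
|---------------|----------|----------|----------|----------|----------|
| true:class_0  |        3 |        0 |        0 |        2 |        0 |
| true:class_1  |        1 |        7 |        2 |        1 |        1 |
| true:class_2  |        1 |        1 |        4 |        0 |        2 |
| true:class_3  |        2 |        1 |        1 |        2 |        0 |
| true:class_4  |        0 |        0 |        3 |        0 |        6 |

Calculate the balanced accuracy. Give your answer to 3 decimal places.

0.537

Balanced accuracy = mean of per-class recall.
  class_0: recall = 3/5 = 0.6000
  class_1: recall = 7/12 = 0.5833
  class_2: recall = 4/8 = 0.5000
  class_3: recall = 2/6 = 0.3333
  class_4: recall = 6/9 = 0.6667
Mean = (0.6000 + 0.5833 + 0.5000 + 0.3333 + 0.6667) / 5 = 0.537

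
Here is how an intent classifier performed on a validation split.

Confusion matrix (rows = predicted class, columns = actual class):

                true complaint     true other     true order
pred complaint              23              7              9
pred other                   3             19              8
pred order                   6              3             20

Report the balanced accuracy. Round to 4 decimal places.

Balanced accuracy = mean of per-class recall.
  complaint: recall = 23/32 = 0.71875
  other: recall = 19/29 = 0.65517
  order: recall = 20/37 = 0.54054
Mean = (0.71875 + 0.65517 + 0.54054) / 3 = 0.6382

0.6382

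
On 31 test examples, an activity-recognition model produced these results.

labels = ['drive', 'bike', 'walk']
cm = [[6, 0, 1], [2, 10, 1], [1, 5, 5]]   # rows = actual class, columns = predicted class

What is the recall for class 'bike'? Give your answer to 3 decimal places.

recall = TP/(TP+FN).
bike: TP=10, FN=2+1=3 → 10/13 = 0.7692

0.769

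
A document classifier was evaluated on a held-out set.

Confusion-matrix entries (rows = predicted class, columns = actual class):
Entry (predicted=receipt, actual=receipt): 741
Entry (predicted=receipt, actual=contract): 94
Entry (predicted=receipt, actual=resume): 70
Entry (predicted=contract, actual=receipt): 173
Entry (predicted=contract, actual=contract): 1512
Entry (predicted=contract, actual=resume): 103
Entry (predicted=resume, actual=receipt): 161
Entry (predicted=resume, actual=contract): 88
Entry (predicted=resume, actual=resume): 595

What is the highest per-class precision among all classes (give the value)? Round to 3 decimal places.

0.846

Per-class precision (TP/(TP+FP)):
  receipt: TP=741, FP=94+70=164 → 741/905 = 0.8188
  contract: TP=1512, FP=173+103=276 → 1512/1788 = 0.8456
  resume: TP=595, FP=161+88=249 → 595/844 = 0.7050
Highest is class 'contract' with precision = 0.846.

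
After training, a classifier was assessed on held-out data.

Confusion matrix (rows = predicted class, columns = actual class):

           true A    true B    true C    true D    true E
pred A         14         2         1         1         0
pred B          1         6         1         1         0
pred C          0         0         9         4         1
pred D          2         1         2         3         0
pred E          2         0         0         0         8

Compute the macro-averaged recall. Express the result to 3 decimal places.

0.664

Per-class recall (TP/(TP+FN)):
  A: TP=14, FN=1+0+2+2=5 → 14/19 = 0.7368
  B: TP=6, FN=2+0+1+0=3 → 6/9 = 0.6667
  C: TP=9, FN=1+1+2+0=4 → 9/13 = 0.6923
  D: TP=3, FN=1+1+4+0=6 → 3/9 = 0.3333
  E: TP=8, FN=0+0+1+0=1 → 8/9 = 0.8889
Macro-recall = mean = (0.7368 + 0.6667 + 0.6923 + 0.3333 + 0.8889) / 5 = 0.664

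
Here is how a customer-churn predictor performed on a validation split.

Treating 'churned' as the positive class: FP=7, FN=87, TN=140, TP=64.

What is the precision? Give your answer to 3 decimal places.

Precision = TP/(TP+FP) = 64/(64+7) = 64/71 = 0.901

0.901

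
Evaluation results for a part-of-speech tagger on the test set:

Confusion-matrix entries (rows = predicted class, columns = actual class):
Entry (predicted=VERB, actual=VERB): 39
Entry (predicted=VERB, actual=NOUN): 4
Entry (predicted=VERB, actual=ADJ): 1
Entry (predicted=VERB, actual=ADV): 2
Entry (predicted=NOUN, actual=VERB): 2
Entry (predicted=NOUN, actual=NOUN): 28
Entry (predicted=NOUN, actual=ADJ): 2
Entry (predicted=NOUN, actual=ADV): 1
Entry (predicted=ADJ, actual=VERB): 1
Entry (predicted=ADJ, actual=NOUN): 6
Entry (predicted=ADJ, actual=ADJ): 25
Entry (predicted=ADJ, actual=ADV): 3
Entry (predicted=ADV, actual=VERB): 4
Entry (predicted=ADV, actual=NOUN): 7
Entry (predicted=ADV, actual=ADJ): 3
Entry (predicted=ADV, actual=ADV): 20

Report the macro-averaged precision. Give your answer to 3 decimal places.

Per-class precision (TP/(TP+FP)):
  VERB: TP=39, FP=4+1+2=7 → 39/46 = 0.8478
  NOUN: TP=28, FP=2+2+1=5 → 28/33 = 0.8485
  ADJ: TP=25, FP=1+6+3=10 → 25/35 = 0.7143
  ADV: TP=20, FP=4+7+3=14 → 20/34 = 0.5882
Macro-precision = mean = (0.8478 + 0.8485 + 0.7143 + 0.5882) / 4 = 0.750

0.750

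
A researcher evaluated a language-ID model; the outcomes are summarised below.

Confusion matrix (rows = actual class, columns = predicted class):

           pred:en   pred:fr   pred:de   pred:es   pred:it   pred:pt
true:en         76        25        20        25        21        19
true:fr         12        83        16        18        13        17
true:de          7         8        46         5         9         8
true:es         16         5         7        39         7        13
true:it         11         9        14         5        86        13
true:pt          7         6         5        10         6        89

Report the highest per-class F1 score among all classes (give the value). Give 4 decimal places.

0.6312

Per-class F1 score (2·TP/(2·TP+FP+FN)):
  en: TP=76, FP=12+7+16+11+7=53, FN=25+20+25+21+19=110 → 152/315 = 0.48254
  fr: TP=83, FP=25+8+5+9+6=53, FN=12+16+18+13+17=76 → 166/295 = 0.56271
  de: TP=46, FP=20+16+7+14+5=62, FN=7+8+5+9+8=37 → 92/191 = 0.48168
  es: TP=39, FP=25+18+5+5+10=63, FN=16+5+7+7+13=48 → 78/189 = 0.41270
  it: TP=86, FP=21+13+9+7+6=56, FN=11+9+14+5+13=52 → 172/280 = 0.61429
  pt: TP=89, FP=19+17+8+13+13=70, FN=7+6+5+10+6=34 → 178/282 = 0.63121
Highest is class 'pt' with F1 score = 0.6312.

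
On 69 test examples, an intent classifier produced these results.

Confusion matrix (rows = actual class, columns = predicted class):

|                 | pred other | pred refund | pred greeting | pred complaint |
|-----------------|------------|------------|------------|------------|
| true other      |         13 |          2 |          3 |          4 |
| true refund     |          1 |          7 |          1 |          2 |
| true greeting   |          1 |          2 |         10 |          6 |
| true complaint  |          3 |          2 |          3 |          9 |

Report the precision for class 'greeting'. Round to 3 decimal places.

0.588

Treat 'greeting' as positive and all other classes as negative.
precision = TP/(TP+FP).
greeting: TP=10, FP=3+1+3=7 → 10/17 = 0.5882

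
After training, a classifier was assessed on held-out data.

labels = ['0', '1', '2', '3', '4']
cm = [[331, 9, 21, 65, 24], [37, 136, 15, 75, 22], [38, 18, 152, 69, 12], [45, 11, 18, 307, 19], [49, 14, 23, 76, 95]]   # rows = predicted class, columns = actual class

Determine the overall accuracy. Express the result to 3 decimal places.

0.607

Accuracy = trace / total = (331+136+152+307+95=1021) / 1681 = 1021/1681 = 0.607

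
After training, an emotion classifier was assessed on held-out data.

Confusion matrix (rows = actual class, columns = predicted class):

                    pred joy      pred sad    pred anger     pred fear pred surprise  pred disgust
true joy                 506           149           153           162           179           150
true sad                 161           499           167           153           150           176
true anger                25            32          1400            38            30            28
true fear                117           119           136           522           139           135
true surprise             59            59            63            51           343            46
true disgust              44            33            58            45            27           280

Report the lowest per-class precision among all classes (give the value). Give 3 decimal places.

Per-class precision (TP/(TP+FP)):
  joy: TP=506, FP=161+25+117+59+44=406 → 506/912 = 0.5548
  sad: TP=499, FP=149+32+119+59+33=392 → 499/891 = 0.5600
  anger: TP=1400, FP=153+167+136+63+58=577 → 1400/1977 = 0.7081
  fear: TP=522, FP=162+153+38+51+45=449 → 522/971 = 0.5376
  surprise: TP=343, FP=179+150+30+139+27=525 → 343/868 = 0.3952
  disgust: TP=280, FP=150+176+28+135+46=535 → 280/815 = 0.3436
Lowest is class 'disgust' with precision = 0.344.

0.344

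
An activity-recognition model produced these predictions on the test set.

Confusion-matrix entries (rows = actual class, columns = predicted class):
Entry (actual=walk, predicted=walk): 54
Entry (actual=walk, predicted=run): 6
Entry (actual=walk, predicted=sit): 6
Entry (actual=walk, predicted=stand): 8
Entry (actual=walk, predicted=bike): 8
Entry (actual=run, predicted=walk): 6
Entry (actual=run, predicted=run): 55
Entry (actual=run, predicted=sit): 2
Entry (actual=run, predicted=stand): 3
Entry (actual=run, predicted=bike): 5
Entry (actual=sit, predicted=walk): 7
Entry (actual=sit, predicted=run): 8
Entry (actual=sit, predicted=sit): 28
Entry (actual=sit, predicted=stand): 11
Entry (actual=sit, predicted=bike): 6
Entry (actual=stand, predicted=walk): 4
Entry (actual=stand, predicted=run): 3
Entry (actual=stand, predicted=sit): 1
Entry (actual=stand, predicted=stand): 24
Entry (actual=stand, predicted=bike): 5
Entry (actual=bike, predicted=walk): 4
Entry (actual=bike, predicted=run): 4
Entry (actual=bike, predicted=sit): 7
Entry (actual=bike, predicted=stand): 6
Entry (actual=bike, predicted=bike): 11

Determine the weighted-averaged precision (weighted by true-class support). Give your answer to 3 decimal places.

0.623

Per-class precision (TP/(TP+FP)):
  walk: TP=54, FP=6+7+4+4=21 → 54/75 = 0.7200
  run: TP=55, FP=6+8+3+4=21 → 55/76 = 0.7237
  sit: TP=28, FP=6+2+1+7=16 → 28/44 = 0.6364
  stand: TP=24, FP=8+3+11+6=28 → 24/52 = 0.4615
  bike: TP=11, FP=8+5+6+5=24 → 11/35 = 0.3143
Weighted-precision = Σ (supportᵢ/N)·precisionᵢ with N=282: (82/282)·0.7200 + (71/282)·0.7237 + (60/282)·0.6364 + (37/282)·0.4615 + (32/282)·0.3143 = 0.623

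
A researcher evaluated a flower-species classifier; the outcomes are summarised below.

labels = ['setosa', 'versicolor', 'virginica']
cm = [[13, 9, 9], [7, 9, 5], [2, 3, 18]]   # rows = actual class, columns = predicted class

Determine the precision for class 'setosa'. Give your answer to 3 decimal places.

0.591

Treat 'setosa' as positive and all other classes as negative.
precision = TP/(TP+FP).
setosa: TP=13, FP=7+2=9 → 13/22 = 0.5909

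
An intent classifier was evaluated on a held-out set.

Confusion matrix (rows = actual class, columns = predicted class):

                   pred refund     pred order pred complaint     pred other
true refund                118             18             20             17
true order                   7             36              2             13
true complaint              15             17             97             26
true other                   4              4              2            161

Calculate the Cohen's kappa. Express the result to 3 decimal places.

0.641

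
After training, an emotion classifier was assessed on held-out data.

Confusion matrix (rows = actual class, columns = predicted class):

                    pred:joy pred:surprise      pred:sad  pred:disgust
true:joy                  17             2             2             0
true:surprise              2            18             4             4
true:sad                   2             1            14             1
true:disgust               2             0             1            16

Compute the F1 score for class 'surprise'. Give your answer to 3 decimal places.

F1 score = 2·TP/(2·TP+FP+FN).
surprise: TP=18, FP=2+1+0=3, FN=2+4+4=10 → 36/49 = 0.7347

0.735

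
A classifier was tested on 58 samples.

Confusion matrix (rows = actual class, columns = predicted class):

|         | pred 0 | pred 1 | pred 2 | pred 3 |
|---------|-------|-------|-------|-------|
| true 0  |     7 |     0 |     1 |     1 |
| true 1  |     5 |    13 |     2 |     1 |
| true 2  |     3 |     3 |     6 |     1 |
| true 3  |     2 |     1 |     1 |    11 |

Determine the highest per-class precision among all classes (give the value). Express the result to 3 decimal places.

Per-class precision (TP/(TP+FP)):
  0: TP=7, FP=5+3+2=10 → 7/17 = 0.4118
  1: TP=13, FP=0+3+1=4 → 13/17 = 0.7647
  2: TP=6, FP=1+2+1=4 → 6/10 = 0.6000
  3: TP=11, FP=1+1+1=3 → 11/14 = 0.7857
Highest is class '3' with precision = 0.786.

0.786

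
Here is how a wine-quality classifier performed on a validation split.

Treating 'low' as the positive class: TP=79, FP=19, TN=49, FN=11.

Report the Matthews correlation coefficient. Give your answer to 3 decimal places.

MCC = (TP·TN − FP·FN) / √((TP+FP)(TP+FN)(TN+FP)(TN+FN))
Numerator = 79·49 − 19·11 = 3662
Denominator = √(98·90·68·60) = √35985600 = 5998.7999
MCC = 3662 / 5998.7999 = 0.610

0.610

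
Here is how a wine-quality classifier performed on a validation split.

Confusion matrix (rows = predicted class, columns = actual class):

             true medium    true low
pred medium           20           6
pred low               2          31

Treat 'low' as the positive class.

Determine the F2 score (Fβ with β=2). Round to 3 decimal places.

Fβ = (1+β²)·TP / ((1+β²)·TP + β²·FN + FP), with β²=4
= 5·31 / (5·31 + 4·6 + 2) = 0.856

0.856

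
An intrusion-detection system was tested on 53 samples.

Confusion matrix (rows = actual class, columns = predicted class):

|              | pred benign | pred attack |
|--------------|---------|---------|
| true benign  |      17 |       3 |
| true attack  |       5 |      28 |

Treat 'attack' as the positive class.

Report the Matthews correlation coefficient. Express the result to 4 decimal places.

MCC = (TP·TN − FP·FN) / √((TP+FP)(TP+FN)(TN+FP)(TN+FN))
Numerator = 28·17 − 3·5 = 461
Denominator = √(31·33·20·22) = √450120 = 670.9098
MCC = 461 / 670.9098 = 0.6871

0.6871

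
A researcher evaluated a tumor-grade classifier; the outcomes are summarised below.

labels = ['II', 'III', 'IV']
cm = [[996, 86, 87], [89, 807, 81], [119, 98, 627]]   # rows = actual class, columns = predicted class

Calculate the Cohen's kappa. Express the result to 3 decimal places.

Observed agreement pₒ = trace/N = 2430/2990 = 0.8127
Expected agreement pₑ = Σ (rowᵢ·colᵢ)/N² = (1169·1204 + 977·991 + 844·795)/2990² = 0.3408
κ = (pₒ − pₑ)/(1 − pₑ) = (0.8127 − 0.3408)/(1 − 0.3408) = 0.716

0.716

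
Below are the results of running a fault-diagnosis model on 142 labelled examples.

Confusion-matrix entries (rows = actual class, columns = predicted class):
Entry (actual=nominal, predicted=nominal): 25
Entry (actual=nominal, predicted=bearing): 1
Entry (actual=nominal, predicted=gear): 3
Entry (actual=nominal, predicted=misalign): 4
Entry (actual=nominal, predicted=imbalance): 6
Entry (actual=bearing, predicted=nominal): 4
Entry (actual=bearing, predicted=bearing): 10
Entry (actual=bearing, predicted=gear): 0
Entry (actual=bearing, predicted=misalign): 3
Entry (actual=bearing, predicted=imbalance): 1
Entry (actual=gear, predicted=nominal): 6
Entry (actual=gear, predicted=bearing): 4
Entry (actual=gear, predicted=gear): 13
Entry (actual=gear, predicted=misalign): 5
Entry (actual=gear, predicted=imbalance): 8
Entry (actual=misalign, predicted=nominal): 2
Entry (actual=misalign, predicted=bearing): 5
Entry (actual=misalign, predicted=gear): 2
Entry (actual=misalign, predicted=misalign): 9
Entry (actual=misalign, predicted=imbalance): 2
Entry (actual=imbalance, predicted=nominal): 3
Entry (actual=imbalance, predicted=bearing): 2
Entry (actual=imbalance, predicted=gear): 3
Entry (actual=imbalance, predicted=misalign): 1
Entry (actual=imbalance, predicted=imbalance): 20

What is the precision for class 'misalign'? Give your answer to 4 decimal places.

0.4091

precision = TP/(TP+FP).
misalign: TP=9, FP=4+3+5+1=13 → 9/22 = 0.40909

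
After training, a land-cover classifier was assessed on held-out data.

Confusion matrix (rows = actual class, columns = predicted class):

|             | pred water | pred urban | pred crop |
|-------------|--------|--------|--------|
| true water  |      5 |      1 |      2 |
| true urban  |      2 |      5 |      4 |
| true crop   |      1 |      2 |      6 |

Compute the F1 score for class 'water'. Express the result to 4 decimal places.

0.6250

One-vs-rest for 'water': TP = diagonal; FP = other classes predicted 'water'; FN = 'water' predicted as other.
F1 score = 2·TP/(2·TP+FP+FN).
water: TP=5, FP=2+1=3, FN=1+2=3 → 10/16 = 0.62500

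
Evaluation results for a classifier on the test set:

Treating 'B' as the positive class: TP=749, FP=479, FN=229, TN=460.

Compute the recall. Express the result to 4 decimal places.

0.7658

Recall = TP/(TP+FN) = 749/(749+229) = 749/978 = 0.7658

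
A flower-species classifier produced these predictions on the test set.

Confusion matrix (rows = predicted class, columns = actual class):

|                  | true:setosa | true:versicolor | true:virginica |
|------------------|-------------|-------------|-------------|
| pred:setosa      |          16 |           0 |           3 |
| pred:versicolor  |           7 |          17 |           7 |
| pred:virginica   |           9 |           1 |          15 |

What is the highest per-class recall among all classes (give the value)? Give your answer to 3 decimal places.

Per-class recall (TP/(TP+FN)):
  setosa: TP=16, FN=7+9=16 → 16/32 = 0.5000
  versicolor: TP=17, FN=0+1=1 → 17/18 = 0.9444
  virginica: TP=15, FN=3+7=10 → 15/25 = 0.6000
Highest is class 'versicolor' with recall = 0.944.

0.944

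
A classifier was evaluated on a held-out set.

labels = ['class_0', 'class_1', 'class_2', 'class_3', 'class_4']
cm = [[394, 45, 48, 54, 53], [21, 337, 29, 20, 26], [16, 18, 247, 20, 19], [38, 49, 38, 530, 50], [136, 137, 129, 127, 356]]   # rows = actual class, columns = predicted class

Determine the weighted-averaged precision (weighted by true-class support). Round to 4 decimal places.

Per-class precision (TP/(TP+FP)):
  class_0: TP=394, FP=21+16+38+136=211 → 394/605 = 0.65124
  class_1: TP=337, FP=45+18+49+137=249 → 337/586 = 0.57509
  class_2: TP=247, FP=48+29+38+129=244 → 247/491 = 0.50305
  class_3: TP=530, FP=54+20+20+127=221 → 530/751 = 0.70573
  class_4: TP=356, FP=53+26+19+50=148 → 356/504 = 0.70635
Weighted-precision = Σ (supportᵢ/N)·precisionᵢ with N=2937: (594/2937)·0.65124 + (433/2937)·0.57509 + (320/2937)·0.50305 + (705/2937)·0.70573 + (885/2937)·0.70635 = 0.6536

0.6536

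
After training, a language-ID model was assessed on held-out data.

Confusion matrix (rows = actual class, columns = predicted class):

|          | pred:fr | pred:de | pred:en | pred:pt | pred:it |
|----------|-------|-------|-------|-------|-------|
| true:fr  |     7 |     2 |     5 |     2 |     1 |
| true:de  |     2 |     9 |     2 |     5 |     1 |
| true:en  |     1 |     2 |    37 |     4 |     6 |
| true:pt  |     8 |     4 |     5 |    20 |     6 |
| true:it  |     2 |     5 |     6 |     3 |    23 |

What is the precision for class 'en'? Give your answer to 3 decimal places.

0.673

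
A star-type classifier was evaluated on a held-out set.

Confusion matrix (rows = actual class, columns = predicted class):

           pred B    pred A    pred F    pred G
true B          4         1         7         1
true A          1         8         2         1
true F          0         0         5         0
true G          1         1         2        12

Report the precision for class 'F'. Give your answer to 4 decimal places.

0.3125

Treat 'F' as positive and all other classes as negative.
precision = TP/(TP+FP).
F: TP=5, FP=7+2+2=11 → 5/16 = 0.31250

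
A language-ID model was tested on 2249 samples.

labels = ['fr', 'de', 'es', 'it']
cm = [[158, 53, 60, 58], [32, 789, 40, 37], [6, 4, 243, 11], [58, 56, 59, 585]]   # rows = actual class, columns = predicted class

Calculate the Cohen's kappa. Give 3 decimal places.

Observed agreement pₒ = trace/N = 1775/2249 = 0.7892
Expected agreement pₑ = Σ (rowᵢ·colᵢ)/N² = (329·254 + 898·902 + 264·402 + 758·691)/2249² = 0.3012
κ = (pₒ − pₑ)/(1 − pₑ) = (0.7892 − 0.3012)/(1 − 0.3012) = 0.698

0.698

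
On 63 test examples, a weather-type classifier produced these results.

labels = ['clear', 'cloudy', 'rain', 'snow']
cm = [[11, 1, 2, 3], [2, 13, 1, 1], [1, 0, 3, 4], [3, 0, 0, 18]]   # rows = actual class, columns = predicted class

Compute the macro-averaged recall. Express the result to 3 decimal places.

0.661

Per-class recall (TP/(TP+FN)):
  clear: TP=11, FN=1+2+3=6 → 11/17 = 0.6471
  cloudy: TP=13, FN=2+1+1=4 → 13/17 = 0.7647
  rain: TP=3, FN=1+0+4=5 → 3/8 = 0.3750
  snow: TP=18, FN=3+0+0=3 → 18/21 = 0.8571
Macro-recall = mean = (0.6471 + 0.7647 + 0.3750 + 0.8571) / 4 = 0.661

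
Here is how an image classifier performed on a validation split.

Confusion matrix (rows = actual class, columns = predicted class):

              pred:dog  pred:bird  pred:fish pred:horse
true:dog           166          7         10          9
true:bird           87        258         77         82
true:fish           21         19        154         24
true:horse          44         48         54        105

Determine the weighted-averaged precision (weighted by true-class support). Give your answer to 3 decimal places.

0.623

Per-class precision (TP/(TP+FP)):
  dog: TP=166, FP=87+21+44=152 → 166/318 = 0.5220
  bird: TP=258, FP=7+19+48=74 → 258/332 = 0.7771
  fish: TP=154, FP=10+77+54=141 → 154/295 = 0.5220
  horse: TP=105, FP=9+82+24=115 → 105/220 = 0.4773
Weighted-precision = Σ (supportᵢ/N)·precisionᵢ with N=1165: (192/1165)·0.5220 + (504/1165)·0.7771 + (218/1165)·0.5220 + (251/1165)·0.4773 = 0.623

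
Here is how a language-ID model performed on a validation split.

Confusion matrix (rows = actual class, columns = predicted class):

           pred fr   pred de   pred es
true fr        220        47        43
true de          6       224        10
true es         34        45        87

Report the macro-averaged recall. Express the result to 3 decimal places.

Per-class recall (TP/(TP+FN)):
  fr: TP=220, FN=47+43=90 → 220/310 = 0.7097
  de: TP=224, FN=6+10=16 → 224/240 = 0.9333
  es: TP=87, FN=34+45=79 → 87/166 = 0.5241
Macro-recall = mean = (0.7097 + 0.9333 + 0.5241) / 3 = 0.722

0.722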